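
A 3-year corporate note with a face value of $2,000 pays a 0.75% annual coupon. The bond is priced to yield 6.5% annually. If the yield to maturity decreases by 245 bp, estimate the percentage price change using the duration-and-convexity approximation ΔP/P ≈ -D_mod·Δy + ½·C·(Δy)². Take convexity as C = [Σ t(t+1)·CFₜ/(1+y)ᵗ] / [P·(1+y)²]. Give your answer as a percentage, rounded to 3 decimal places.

With y = 0.065:
  t   CF        PV=CF/(1+0.065)^t    t·PV        t(t+1)·PV
  1        15.00        14.0845        14.0845          28.1690
  2        15.00        13.2249        26.4498          79.3493
  3     2,015.00     1,668.1159     5,004.3478      20,017.3910
  Σ                  1,695.4253     5,044.8820      20,124.9094
P = 1,695.4253; D_Mac = 2.97558 yrs; D_mod = 2.79398 yrs; C = 10.46541.
Duration effect: -2.79398 × (-0.0245) = +0.068452
Convexity effect: 0.5 × 10.46541 × (-0.0245)² = +0.0031409
ΔP/P ≈ +0.068452 + 0.0031409 = +0.071593 = +7.1593%.

+7.159%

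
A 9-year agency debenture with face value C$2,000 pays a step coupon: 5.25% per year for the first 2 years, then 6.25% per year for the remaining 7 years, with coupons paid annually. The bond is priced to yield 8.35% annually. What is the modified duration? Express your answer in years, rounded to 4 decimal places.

6.5646 years

Periodic yield y = 0.0835. First find Macaulay duration:
  t   CF        PV=CF/(1+0.0835)^t    t·PV
  1       105.00        96.9082        96.9082
  2       105.00        89.4399       178.8799
  3       125.00        98.2705       294.8116
  4       125.00        90.6973       362.7892
  5       125.00        83.7077       418.5385
  6       125.00        77.2568       463.5406
  7       125.00        71.3030       499.1208
  8       125.00        65.8080       526.4640
  9     2,125.00     1,032.5205     9,292.6847
  Σ                  1,705.9119    12,133.7374
P = 1,705.9119; Macaulay duration = 12,133.7374 / 1,705.9119 = 7.11276 years.
Modified duration = D_Mac / (1 + y) = 7.11276 / 1.0835 = 6.56461 years.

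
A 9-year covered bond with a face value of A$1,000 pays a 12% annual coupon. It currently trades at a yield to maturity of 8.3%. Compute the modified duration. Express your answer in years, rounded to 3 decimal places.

Periodic yield y = 0.083. First find Macaulay duration:
  t   CF        PV=CF/(1+0.083)^t    t·PV
  1       120.00       110.8033       110.8033
  2       120.00       102.3115       204.6229
  3       120.00        94.4704       283.4113
  4       120.00        87.2303       348.9212
  5       120.00        80.5451       402.7253
  6       120.00        74.3722       446.2331
  7       120.00        68.6724       480.7066
  8       120.00        63.4094       507.2751
  9     1,120.00       546.4644     4,918.1800
  Σ                  1,228.2790     7,702.8790
P = 1,228.2790; Macaulay duration = 7,702.8790 / 1,228.2790 = 6.27128 years.
Modified duration = D_Mac / (1 + y) = 6.27128 / 1.083 = 5.79065 years.

5.791 years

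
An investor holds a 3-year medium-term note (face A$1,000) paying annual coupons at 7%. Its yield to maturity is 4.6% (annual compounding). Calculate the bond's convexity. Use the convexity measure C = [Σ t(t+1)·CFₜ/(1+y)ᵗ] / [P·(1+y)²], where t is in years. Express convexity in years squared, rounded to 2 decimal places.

With y = 0.046:
  t   CF        PV=CF/(1+0.046)^t    t·PV        t(t+1)·PV
  1        70.00        66.9216        66.9216         133.8432
  2        70.00        63.9786       127.9572         383.8715
  3     1,070.00       934.9507     2,804.8522      11,219.4087
  Σ                  1,065.8509     2,999.7310      11,737.1235
P = 1,065.8509.
Convexity = Σ t(t+1)·PV / [P·(1+y)²] = 11,737.1235 / (1,065.8509 × 1.094116) = 10.06472.

10.06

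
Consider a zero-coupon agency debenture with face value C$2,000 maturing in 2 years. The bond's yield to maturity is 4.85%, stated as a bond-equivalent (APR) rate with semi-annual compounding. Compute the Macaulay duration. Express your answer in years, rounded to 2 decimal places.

A zero-coupon bond has a single cash flow at maturity, so its Macaulay duration equals its maturity: 2 years.
(Equivalently: 4 semi-annual periods ÷ 2 = 2 years.)

2.00 years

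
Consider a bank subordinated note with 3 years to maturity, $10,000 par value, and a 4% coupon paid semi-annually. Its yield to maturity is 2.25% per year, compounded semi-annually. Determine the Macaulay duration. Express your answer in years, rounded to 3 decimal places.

2.861 years

Periodic yield y = 0.01125. Discount each cash flow and weight by its period:
  t   CF        PV=CF/(1+0.01125)^t    t·PV
  1       200.00       197.7750       197.7750
  2       200.00       195.5748       391.1496
  3       200.00       193.3991       580.1972
  4       200.00       191.2475       764.9902
  5       200.00       189.1199       945.5997
  6    10,200.00     9,537.8165    57,226.8992
  Σ                 10,504.9329    60,106.6109
Price P = Σ PV = 10,504.9329.
Macaulay duration = Σ(t·PV) / P = 60,106.6109 / 10,504.9329 = 5.72175 half-year periods.
In years: 5.72175 / 2 = 2.86088 years.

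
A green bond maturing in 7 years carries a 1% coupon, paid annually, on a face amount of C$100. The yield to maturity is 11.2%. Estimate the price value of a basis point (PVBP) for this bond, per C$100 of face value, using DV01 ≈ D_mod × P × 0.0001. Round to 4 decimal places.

Periodic yield y = 0.112.
  t   CF        PV=CF/(1+0.112)^t    t·PV
  1         1.00         0.8993         0.8993
  2         1.00         0.8087         1.6174
  3         1.00         0.7273         2.1818
  4         1.00         0.6540         2.6160
  5         1.00         0.5881         2.9407
  6         1.00         0.5289         3.1734
  7       101.00        48.0383       336.2683
  Σ                     52.2446       349.6968
P = 52.2446; D_Mac = 6.69345 yrs; D_mod = 6.01929 yrs.
DV01 ≈ 6.01929 × 52.2446 × 0.0001 = 0.031448.

C$0.0314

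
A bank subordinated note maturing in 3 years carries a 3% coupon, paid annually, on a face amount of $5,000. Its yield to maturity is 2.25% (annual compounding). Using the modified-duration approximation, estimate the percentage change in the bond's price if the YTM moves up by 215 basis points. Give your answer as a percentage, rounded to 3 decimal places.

-6.128%

Periodic yield y = 0.0225. Modified duration first:
  t   CF        PV=CF/(1+0.0225)^t    t·PV
  1       150.00       146.6993       146.6993
  2       150.00       143.4712       286.9423
  3     5,150.00     4,817.4507    14,452.3521
  Σ                  5,107.6211    14,885.9937
P = 5,107.6211; D_Mac = 2.91447 yrs; D_mod = 2.91447/(1+0.0225) = 2.85033 yrs.
ΔP/P ≈ -D_mod · Δy = -2.85033 × (+0.0215) = -0.061282 = -6.1282%.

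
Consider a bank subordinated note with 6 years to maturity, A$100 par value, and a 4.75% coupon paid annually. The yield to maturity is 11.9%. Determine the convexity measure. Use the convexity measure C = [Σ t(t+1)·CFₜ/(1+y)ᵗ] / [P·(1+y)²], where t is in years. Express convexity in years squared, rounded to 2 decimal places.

With y = 0.119:
  t   CF        PV=CF/(1+0.119)^t    t·PV        t(t+1)·PV
  1         4.75         4.2449         4.2449           8.4897
  2         4.75         3.7934         7.5869          22.7607
  3         4.75         3.3900        10.1701          40.6803
  4         4.75         3.0295        12.1181          60.5903
  5         4.75         2.7073        13.5367          81.2203
  6       104.75        53.3548       320.1288       2,240.9017
  Σ                     70.5200       367.7854       2,454.6430
P = 70.5200.
Convexity = Σ t(t+1)·PV / [P·(1+y)²] = 2,454.6430 / (70.5200 × 1.252161) = 27.79815.

27.80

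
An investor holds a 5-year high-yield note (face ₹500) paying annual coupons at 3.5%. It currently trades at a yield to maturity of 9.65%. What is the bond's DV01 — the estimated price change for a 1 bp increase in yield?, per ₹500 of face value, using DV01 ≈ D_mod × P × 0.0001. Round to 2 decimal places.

Periodic yield y = 0.0965.
  t   CF        PV=CF/(1+0.0965)^t    t·PV
  1        17.50        15.9599        15.9599
  2        17.50        14.5553        29.1106
  3        17.50        13.2743        39.8229
  4        17.50        12.1061        48.4243
  5       517.50       326.4880     1,632.4398
  Σ                    382.3835     1,765.7575
P = 382.3835; D_Mac = 4.61777 yrs; D_mod = 4.21137 yrs.
DV01 ≈ 4.21137 × 382.3835 × 0.0001 = 0.161036.

₹0.16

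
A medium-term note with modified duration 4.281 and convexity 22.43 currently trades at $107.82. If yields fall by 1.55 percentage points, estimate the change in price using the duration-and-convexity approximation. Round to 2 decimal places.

+$7.44

Duration effect: -D_mod·Δy = -4.281 × (-0.0155) = +0.0663555
Convexity effect: ½·C·(Δy)² = 0.5 × 22.43 × (-0.0155)² = +0.00269440375
ΔP/P ≈ +0.0663555 + 0.00269440375 = +0.06904990375
ΔP ≈ 107.82 × (+0.06904990375) = +7.444960622325.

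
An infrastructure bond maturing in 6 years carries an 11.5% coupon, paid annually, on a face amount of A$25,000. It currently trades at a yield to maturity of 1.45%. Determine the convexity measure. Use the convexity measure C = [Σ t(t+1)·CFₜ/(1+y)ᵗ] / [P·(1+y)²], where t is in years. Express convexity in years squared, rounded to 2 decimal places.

31.22

With y = 0.0145:
  t   CF        PV=CF/(1+0.0145)^t    t·PV        t(t+1)·PV
  1     2,875.00     2,833.9083     2,833.9083       5,667.8167
  2     2,875.00     2,793.4040     5,586.8079      16,760.4238
  3     2,875.00     2,753.4785     8,260.4356      33,041.7424
  4     2,875.00     2,714.1237    10,856.4950      54,282.4748
  5     2,875.00     2,675.3314    13,376.6572      80,259.9430
  6    27,875.00    25,568.3421   153,410.0524   1,073,870.3667
  Σ                 39,338.5881   194,324.3564   1,263,882.7673
P = 39,338.5881.
Convexity = Σ t(t+1)·PV / [P·(1+y)²] = 1,263,882.7673 / (39,338.5881 × 1.029210) = 31.21648.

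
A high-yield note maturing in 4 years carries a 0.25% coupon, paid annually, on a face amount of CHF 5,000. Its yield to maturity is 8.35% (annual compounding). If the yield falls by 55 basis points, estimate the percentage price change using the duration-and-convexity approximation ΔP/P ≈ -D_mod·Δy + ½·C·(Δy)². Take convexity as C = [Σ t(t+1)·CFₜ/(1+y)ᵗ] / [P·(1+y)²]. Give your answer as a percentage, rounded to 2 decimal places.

With y = 0.0835:
  t   CF        PV=CF/(1+0.0835)^t    t·PV        t(t+1)·PV
  1        12.50        11.5367        11.5367          23.0734
  2        12.50        10.6476        21.2952          63.8857
  3        12.50         9.8271        29.4812         117.9246
  4     5,012.50     3,636.9617    14,547.8466      72,739.2332
  Σ                  3,668.9730    14,610.1597      72,944.1169
P = 3,668.9730; D_Mac = 3.98208 yrs; D_mod = 3.67520 yrs; C = 16.93511.
Duration effect: -3.67520 × (-0.0055) = +0.020214
Convexity effect: 0.5 × 16.93511 × (-0.0055)² = +0.0002561
ΔP/P ≈ +0.020214 + 0.0002561 = +0.020470 = +2.0470%.

+2.05%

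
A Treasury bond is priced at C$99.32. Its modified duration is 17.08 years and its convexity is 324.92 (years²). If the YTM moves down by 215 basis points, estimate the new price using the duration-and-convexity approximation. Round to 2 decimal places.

Duration effect: -D_mod·Δy = -17.08 × (-0.0215) = +0.367220
Convexity effect: ½·C·(Δy)² = 0.5 × 324.92 × (-0.0215)² = +0.075097135
ΔP/P ≈ +0.367220 + 0.075097135 = +0.442317135
New price ≈ 99.32 × (1 + 0.442317135) = 143.2509378482.

C$143.25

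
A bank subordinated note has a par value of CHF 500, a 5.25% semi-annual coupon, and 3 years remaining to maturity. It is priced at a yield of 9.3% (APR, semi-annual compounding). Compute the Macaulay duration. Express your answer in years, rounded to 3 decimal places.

Periodic yield y = 0.0465. Discount each cash flow and weight by its period:
  t   CF        PV=CF/(1+0.0465)^t    t·PV
  1       13.125        12.5418        12.5418
  2       13.125        11.9845        23.9691
  3       13.125        11.4520        34.3560
  4       13.125        10.9432        43.7726
  5       13.125        10.4569        52.2845
  6      513.125       390.6500     2,343.8997
  Σ                    448.0283     2,510.8237
Price P = Σ PV = 448.0283.
Macaulay duration = Σ(t·PV) / P = 2,510.8237 / 448.0283 = 5.60416 half-year periods.
In years: 5.60416 / 2 = 2.80208 years.

2.802 years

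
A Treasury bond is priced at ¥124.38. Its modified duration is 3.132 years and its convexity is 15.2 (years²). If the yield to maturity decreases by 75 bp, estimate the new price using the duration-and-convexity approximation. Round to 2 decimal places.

Duration effect: -D_mod·Δy = -3.132 × (-0.0075) = +0.023490
Convexity effect: ½·C·(Δy)² = 0.5 × 15.2 × (-0.0075)² = +0.0004275
ΔP/P ≈ +0.023490 + 0.0004275 = +0.0239175
New price ≈ 124.38 × (1 + 0.0239175) = 127.35485865.

¥127.35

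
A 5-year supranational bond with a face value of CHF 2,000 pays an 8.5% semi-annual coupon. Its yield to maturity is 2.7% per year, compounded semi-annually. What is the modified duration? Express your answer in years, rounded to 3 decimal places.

4.226 years

Periodic yield y = 0.0135. First find Macaulay duration:
  t   CF        PV=CF/(1+0.0135)^t    t·PV
  1        85.00        83.8678        83.8678
  2        85.00        82.7507       165.5013
  3        85.00        81.6484       244.9452
  4        85.00        80.5608       322.2433
  5        85.00        79.4877       397.4387
  6        85.00        78.4290       470.5737
  7        85.00        77.3843       541.6898
  8        85.00        76.3535       610.8279
  9        85.00        75.3364       678.0280
  10    2,085.00     1,823.3437    18,233.4365
  Σ                  2,539.1622    21,748.5523
P = 2,539.1622; Macaulay duration = 21,748.5523 / 2,539.1622 = 8.56525 half-year periods = 4.28262 years.
Modified duration = D_Mac / (1 + y) = 4.28262 / 1.0135 = 4.22558 years.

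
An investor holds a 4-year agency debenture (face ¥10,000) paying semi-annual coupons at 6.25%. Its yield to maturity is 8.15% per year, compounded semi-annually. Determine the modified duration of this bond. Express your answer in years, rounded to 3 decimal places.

Periodic yield y = 0.04075. First find Macaulay duration:
  t   CF        PV=CF/(1+0.04075)^t    t·PV
  1       312.50       300.2642       300.2642
  2       312.50       288.5075       577.0151
  3       312.50       277.2112       831.6336
  4       312.50       266.3571     1,065.4286
  5       312.50       255.9281     1,279.6404
  6       312.50       245.9073     1,475.4441
  7       312.50       236.2790     1,653.9529
  8    10,312.50     7,491.9109    59,935.2874
  Σ                  9,362.3654    67,118.6661
P = 9,362.3654; Macaulay duration = 67,118.6661 / 9,362.3654 = 7.16899 half-year periods = 3.58449 years.
Modified duration = D_Mac / (1 + y) = 3.58449 / 1.04075 = 3.44414 years.

3.444 years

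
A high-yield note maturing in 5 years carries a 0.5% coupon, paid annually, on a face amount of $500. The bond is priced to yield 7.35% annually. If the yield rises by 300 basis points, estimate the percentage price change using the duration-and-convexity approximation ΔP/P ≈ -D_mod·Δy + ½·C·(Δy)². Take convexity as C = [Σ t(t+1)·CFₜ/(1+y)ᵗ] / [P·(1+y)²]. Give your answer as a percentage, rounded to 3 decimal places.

With y = 0.0735:
  t   CF        PV=CF/(1+0.0735)^t    t·PV        t(t+1)·PV
  1         2.50         2.3288         2.3288           4.6577
  2         2.50         2.1694         4.3388          13.0163
  3         2.50         2.0208         6.0625          24.2502
  4         2.50         1.8825         7.5299          37.6497
  5       502.50       352.4730     1,762.3649      10,574.1892
  Σ                    360.8745     1,782.6250      10,653.7631
P = 360.8745; D_Mac = 4.93974 yrs; D_mod = 4.60152 yrs; C = 25.61785.
Duration effect: -4.60152 × (+0.03) = -0.138046
Convexity effect: 0.5 × 25.61785 × (0.03)² = +0.0115280
ΔP/P ≈ -0.138046 + 0.0115280 = -0.126518 = -12.6518%.

-12.652%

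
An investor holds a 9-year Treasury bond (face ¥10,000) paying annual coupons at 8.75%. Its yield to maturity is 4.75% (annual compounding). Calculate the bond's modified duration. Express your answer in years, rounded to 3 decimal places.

Periodic yield y = 0.0475. First find Macaulay duration:
  t   CF        PV=CF/(1+0.0475)^t    t·PV
  1       875.00       835.3222       835.3222
  2       875.00       797.4436     1,594.8872
  3       875.00       761.2827     2,283.8481
  4       875.00       726.7615     2,907.0461
  5       875.00       693.8058     3,469.0288
  6       875.00       662.3444     3,974.0663
  7       875.00       632.3097     4,426.1678
  8       875.00       603.6369     4,829.0954
  9    10,875.00     7,162.1429    64,459.2860
  Σ                 12,875.0497    88,778.7479
P = 12,875.0497; Macaulay duration = 88,778.7479 / 12,875.0497 = 6.89541 years.
Modified duration = D_Mac / (1 + y) = 6.89541 / 1.0475 = 6.58273 years.

6.583 years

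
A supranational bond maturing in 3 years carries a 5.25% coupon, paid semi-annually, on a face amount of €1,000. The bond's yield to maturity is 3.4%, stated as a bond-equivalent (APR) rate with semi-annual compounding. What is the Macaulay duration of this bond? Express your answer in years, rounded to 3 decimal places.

Periodic yield y = 0.017. Discount each cash flow and weight by its period:
  t   CF        PV=CF/(1+0.017)^t    t·PV
  1        26.25        25.8112        25.8112
  2        26.25        25.3798        50.7595
  3        26.25        24.9555        74.8665
  4        26.25        24.5384        98.1534
  5        26.25        24.1282       120.6409
  6     1,026.25       927.5289     5,565.1734
  Σ                  1,052.3419     5,935.4050
Price P = Σ PV = 1,052.3419.
Macaulay duration = Σ(t·PV) / P = 5,935.4050 / 1,052.3419 = 5.64019 half-year periods.
In years: 5.64019 / 2 = 2.82009 years.

2.820 years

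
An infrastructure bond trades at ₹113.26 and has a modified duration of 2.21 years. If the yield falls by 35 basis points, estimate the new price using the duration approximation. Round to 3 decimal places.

₹114.136

Duration approximation: ΔP/P ≈ -D_mod · Δy = -2.21 × (-0.0035) = +0.007735.
New price ≈ 113.26 × (1 + 0.007735) = 114.1360661.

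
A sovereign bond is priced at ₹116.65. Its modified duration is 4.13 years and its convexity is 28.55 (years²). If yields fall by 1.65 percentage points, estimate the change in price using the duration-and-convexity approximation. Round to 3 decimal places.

Duration effect: -D_mod·Δy = -4.13 × (-0.0165) = +0.068145
Convexity effect: ½·C·(Δy)² = 0.5 × 28.55 × (-0.0165)² = +0.00388636875
ΔP/P ≈ +0.068145 + 0.00388636875 = +0.07203136875
ΔP ≈ 116.65 × (+0.07203136875) = +8.4024591646875.

+₹8.402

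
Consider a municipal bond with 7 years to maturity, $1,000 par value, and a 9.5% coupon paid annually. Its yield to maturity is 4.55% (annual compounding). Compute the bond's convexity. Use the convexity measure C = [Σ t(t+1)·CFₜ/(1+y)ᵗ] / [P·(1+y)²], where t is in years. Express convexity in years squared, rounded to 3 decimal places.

37.934

With y = 0.0455:
  t   CF        PV=CF/(1+0.0455)^t    t·PV        t(t+1)·PV
  1        95.00        90.8656        90.8656         181.7312
  2        95.00        86.9112       173.8223         521.4669
  3        95.00        83.1288       249.3864         997.5456
  4        95.00        79.5110       318.0442       1,590.2209
  5        95.00        76.0507       380.2537       2,281.5221
  6        95.00        72.7410       436.4461       3,055.1228
  7     1,095.00       801.9474     5,613.6315      44,909.0519
  Σ                  1,291.1557     7,262.4498      53,536.6614
P = 1,291.1557.
Convexity = Σ t(t+1)·PV / [P·(1+y)²] = 53,536.6614 / (1,291.1557 × 1.093070) = 37.93365.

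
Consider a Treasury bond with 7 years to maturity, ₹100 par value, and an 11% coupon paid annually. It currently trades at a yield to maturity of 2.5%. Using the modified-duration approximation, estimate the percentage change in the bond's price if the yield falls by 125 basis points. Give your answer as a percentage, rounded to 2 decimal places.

Periodic yield y = 0.025. Modified duration first:
  t   CF        PV=CF/(1+0.025)^t    t·PV
  1        11.00        10.7317        10.7317
  2        11.00        10.4700        20.9399
  3        11.00        10.2146        30.6438
  4        11.00         9.9655        39.8618
  5        11.00         9.7224        48.6120
  6        11.00         9.4853        56.9116
  7       111.00        93.3804       653.6631
  Σ                    153.9698       861.3639
P = 153.9698; D_Mac = 5.59437 yrs; D_mod = 5.59437/(1+0.025) = 5.45792 yrs.
ΔP/P ≈ -D_mod · Δy = -5.45792 × (-0.0125) = +0.068224 = +6.8224%.

+6.82%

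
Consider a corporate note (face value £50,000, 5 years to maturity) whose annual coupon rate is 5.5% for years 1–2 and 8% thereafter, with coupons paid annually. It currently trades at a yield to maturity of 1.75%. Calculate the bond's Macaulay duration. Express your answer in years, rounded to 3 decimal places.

4.518 years

Periodic yield y = 0.0175. Discount each cash flow and weight by its year:
  t   CF        PV=CF/(1+0.0175)^t    t·PV
  1     2,750.00     2,702.7027     2,702.7027
  2     2,750.00     2,656.2189     5,312.4377
  3     4,000.00     3,797.1411    11,391.4234
  4     4,000.00     3,731.8340    14,927.3361
  5    54,000.00    49,513.2770   247,566.3848
  Σ                 62,401.1737   281,900.2847
Price P = Σ PV = 62,401.1737.
Macaulay duration = Σ(t·PV) / P = 281,900.2847 / 62,401.1737 = 4.51755 years.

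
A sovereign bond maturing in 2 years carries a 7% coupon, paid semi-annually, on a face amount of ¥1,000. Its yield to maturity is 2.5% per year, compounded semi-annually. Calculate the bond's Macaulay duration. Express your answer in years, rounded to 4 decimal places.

1.9054 years

Periodic yield y = 0.0125. Discount each cash flow and weight by its period:
  t   CF        PV=CF/(1+0.0125)^t    t·PV
  1        35.00        34.5679        34.5679
  2        35.00        34.1411        68.2823
  3        35.00        33.7196       101.1589
  4     1,035.00       984.8276     3,939.3105
  Σ                  1,087.2563     4,143.3196
Price P = Σ PV = 1,087.2563.
Macaulay duration = Σ(t·PV) / P = 4,143.3196 / 1,087.2563 = 3.81080 half-year periods.
In years: 3.81080 / 2 = 1.90540 years.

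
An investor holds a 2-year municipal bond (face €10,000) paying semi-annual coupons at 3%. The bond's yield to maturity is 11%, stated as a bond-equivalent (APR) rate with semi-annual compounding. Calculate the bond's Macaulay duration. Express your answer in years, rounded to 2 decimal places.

Periodic yield y = 0.055. Discount each cash flow and weight by its period:
  t   CF        PV=CF/(1+0.055)^t    t·PV
  1       150.00       142.1801       142.1801
  2       150.00       134.7679       269.5357
  3       150.00       127.7420       383.2261
  4    10,150.00     8,193.2499    32,772.9998
  Σ                  8,597.9400    33,567.9417
Price P = Σ PV = 8,597.9400.
Macaulay duration = Σ(t·PV) / P = 33,567.9417 / 8,597.9400 = 3.90418 half-year periods.
In years: 3.90418 / 2 = 1.95209 years.

1.95 years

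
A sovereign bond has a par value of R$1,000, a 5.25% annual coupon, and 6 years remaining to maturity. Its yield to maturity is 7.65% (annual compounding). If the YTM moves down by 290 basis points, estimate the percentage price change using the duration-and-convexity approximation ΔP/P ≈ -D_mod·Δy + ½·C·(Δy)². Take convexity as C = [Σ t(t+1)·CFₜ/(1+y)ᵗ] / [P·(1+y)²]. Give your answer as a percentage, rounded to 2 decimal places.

+15.42%

With y = 0.0765:
  t   CF        PV=CF/(1+0.0765)^t    t·PV        t(t+1)·PV
  1        52.50        48.7692        48.7692          97.5383
  2        52.50        45.3034        90.6069         271.8207
  3        52.50        42.0840       126.2521         505.0082
  4        52.50        39.0934       156.3735         781.8675
  5        52.50        36.3153       181.5763       1,089.4577
  6     1,052.50       676.2977     4,057.7861      28,404.5027
  Σ                    887.8629     4,661.3640      31,150.1951
P = 887.8629; D_Mac = 5.25009 yrs; D_mod = 4.87700 yrs; C = 30.27518.
Duration effect: -4.87700 × (-0.029) = +0.141433
Convexity effect: 0.5 × 30.27518 × (-0.029)² = +0.0127307
ΔP/P ≈ +0.141433 + 0.0127307 = +0.154164 = +15.4164%.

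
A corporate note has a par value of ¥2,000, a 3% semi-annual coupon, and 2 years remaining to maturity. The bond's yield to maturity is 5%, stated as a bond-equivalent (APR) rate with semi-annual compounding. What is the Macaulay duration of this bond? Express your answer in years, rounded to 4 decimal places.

1.9551 years

Periodic yield y = 0.025. Discount each cash flow and weight by its period:
  t   CF        PV=CF/(1+0.025)^t    t·PV
  1        30.00        29.2683        29.2683
  2        30.00        28.5544        57.1089
  3        30.00        27.8580        83.5739
  4     2,030.00     1,839.0798     7,356.3192
  Σ                  1,924.7605     7,526.2703
Price P = Σ PV = 1,924.7605.
Macaulay duration = Σ(t·PV) / P = 7,526.2703 / 1,924.7605 = 3.91024 half-year periods.
In years: 3.91024 / 2 = 1.95512 years.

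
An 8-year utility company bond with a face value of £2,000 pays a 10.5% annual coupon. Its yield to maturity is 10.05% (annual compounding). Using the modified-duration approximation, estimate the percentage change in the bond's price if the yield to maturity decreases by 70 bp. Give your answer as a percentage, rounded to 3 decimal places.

Periodic yield y = 0.1005. Modified duration first:
  t   CF        PV=CF/(1+0.1005)^t    t·PV
  1       210.00       190.8224       190.8224
  2       210.00       173.3961       346.7921
  3       210.00       157.5612       472.6835
  4       210.00       143.1723       572.6893
  5       210.00       130.0975       650.4877
  6       210.00       118.2167       709.3005
  7       210.00       107.4209       751.9466
  8     2,210.00     1,027.2399     8,217.9196
  Σ                  2,047.9271    11,912.6416
P = 2,047.9271; D_Mac = 5.81693 yrs; D_mod = 5.81693/(1+0.1005) = 5.28571 yrs.
ΔP/P ≈ -D_mod · Δy = -5.28571 × (-0.007) = +0.037000 = +3.7000%.

+3.700%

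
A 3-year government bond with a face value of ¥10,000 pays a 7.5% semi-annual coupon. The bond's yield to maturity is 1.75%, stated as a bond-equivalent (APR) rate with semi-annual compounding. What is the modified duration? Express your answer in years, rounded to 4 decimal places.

Periodic yield y = 0.00875. First find Macaulay duration:
  t   CF        PV=CF/(1+0.00875)^t    t·PV
  1       375.00       371.7472       371.7472
  2       375.00       368.5226       737.0453
  3       375.00       365.3260     1,095.9781
  4       375.00       362.1572     1,448.6286
  5       375.00       359.0158     1,795.0789
  6    10,375.00     9,846.6119    59,079.6712
  Σ                 11,673.3807    64,528.1493
P = 11,673.3807; Macaulay duration = 64,528.1493 / 11,673.3807 = 5.52780 half-year periods = 2.76390 years.
Modified duration = D_Mac / (1 + y) = 2.76390 / 1.00875 = 2.73993 years.

2.7399 years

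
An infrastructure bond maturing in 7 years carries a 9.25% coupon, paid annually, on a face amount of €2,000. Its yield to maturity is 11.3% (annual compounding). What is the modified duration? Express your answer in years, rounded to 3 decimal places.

4.821 years

Periodic yield y = 0.113. First find Macaulay duration:
  t   CF        PV=CF/(1+0.113)^t    t·PV
  1       185.00       166.2174       166.2174
  2       185.00       149.3418       298.6836
  3       185.00       134.1795       402.5386
  4       185.00       120.5566       482.2265
  5       185.00       108.3168       541.5841
  6       185.00        97.3197       583.9182
  7     2,185.00     1,032.7264     7,229.0850
  Σ                  1,808.6583     9,704.2534
P = 1,808.6583; Macaulay duration = 9,704.2534 / 1,808.6583 = 5.36544 years.
Modified duration = D_Mac / (1 + y) = 5.36544 / 1.113 = 4.82070 years.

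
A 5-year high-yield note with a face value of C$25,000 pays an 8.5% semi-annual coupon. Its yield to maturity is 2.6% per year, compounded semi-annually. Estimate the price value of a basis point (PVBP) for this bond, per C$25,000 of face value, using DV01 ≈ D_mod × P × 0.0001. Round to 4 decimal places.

Periodic yield y = 0.013.
  t   CF        PV=CF/(1+0.013)^t    t·PV
  1     1,062.50     1,048.8648     1,048.8648
  2     1,062.50     1,035.4045     2,070.8090
  3     1,062.50     1,022.1170     3,066.3509
  4     1,062.50     1,009.0000     4,035.9999
  5     1,062.50       996.0513     4,980.2566
  6     1,062.50       983.2688     5,899.6129
  7     1,062.50       970.6504     6,794.5525
  8     1,062.50       958.1938     7,665.5507
  9     1,062.50       945.8972     8,513.0746
  10   26,062.50    22,904.5424   229,045.4235
  Σ                 31,873.9901   273,120.4955
P = 31,873.9901; D_Mac = 8.56876 half-year periods = 4.28438 yrs; D_mod = 4.22940 yrs.
DV01 ≈ 4.22940 × 31,873.9901 × 0.0001 = 13.480775.

C$13.4808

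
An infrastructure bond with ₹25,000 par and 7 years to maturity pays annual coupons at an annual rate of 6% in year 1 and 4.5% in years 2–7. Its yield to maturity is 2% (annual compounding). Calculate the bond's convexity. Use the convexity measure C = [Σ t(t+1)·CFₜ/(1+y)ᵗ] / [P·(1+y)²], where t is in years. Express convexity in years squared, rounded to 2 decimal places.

With y = 0.02:
  t   CF        PV=CF/(1+0.02)^t    t·PV        t(t+1)·PV
  1     1,500.00     1,470.5882     1,470.5882       2,941.1765
  2     1,125.00     1,081.3149     2,162.6298       6,487.8893
  3     1,125.00     1,060.1126     3,180.3379      12,721.3515
  4     1,125.00     1,039.3261     4,157.3044      20,786.5221
  5     1,125.00     1,018.9472     5,094.7358      30,568.4148
  6     1,125.00       998.9678     5,993.8068      41,956.6478
  7    26,125.00    22,743.3847   159,203.6927   1,273,629.5413
  Σ                 29,412.6415   181,263.0956   1,389,091.5433
P = 29,412.6415.
Convexity = Σ t(t+1)·PV / [P·(1+y)²] = 1,389,091.5433 / (29,412.6415 × 1.040400) = 45.39380.

45.39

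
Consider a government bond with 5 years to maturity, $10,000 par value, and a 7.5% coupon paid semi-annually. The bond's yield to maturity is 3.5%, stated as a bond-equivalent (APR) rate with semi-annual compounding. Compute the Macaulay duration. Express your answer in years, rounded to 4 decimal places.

Periodic yield y = 0.0175. Discount each cash flow and weight by its period:
  t   CF        PV=CF/(1+0.0175)^t    t·PV
  1       375.00       368.5504       368.5504
  2       375.00       362.2117       724.4233
  3       375.00       355.9820     1,067.9459
  4       375.00       349.8594     1,399.4378
  5       375.00       343.8422     1,719.2110
  6       375.00       337.9285     2,027.5707
  7       375.00       332.1164     2,324.8149
  8       375.00       326.4043     2,611.2347
  9       375.00       320.7905     2,887.1146
  10   10,375.00     8,722.5592    87,225.5921
  Σ                 11,820.2446   102,355.8954
Price P = Σ PV = 11,820.2446.
Macaulay duration = Σ(t·PV) / P = 102,355.8954 / 11,820.2446 = 8.65937 half-year periods.
In years: 8.65937 / 2 = 4.32969 years.

4.3297 years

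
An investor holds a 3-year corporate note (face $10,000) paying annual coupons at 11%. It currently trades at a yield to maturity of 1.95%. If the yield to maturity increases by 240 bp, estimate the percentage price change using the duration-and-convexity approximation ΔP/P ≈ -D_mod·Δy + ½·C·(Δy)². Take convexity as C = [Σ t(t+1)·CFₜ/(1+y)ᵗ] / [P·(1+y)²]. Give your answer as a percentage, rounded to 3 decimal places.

-6.167%

With y = 0.0195:
  t   CF        PV=CF/(1+0.0195)^t    t·PV        t(t+1)·PV
  1     1,100.00     1,078.9603     1,078.9603       2,157.9205
  2     1,100.00     1,058.3230     2,116.6460       6,349.9379
  3    11,100.00    10,475.1750    31,425.5251     125,702.1004
  Σ                 12,612.4583    34,621.1313     134,209.9588
P = 12,612.4583; D_Mac = 2.74499 yrs; D_mod = 2.69249 yrs; C = 10.23789.
Duration effect: -2.69249 × (+0.024) = -0.064620
Convexity effect: 0.5 × 10.23789 × (0.024)² = +0.0029485
ΔP/P ≈ -0.064620 + 0.0029485 = -0.061671 = -6.1671%.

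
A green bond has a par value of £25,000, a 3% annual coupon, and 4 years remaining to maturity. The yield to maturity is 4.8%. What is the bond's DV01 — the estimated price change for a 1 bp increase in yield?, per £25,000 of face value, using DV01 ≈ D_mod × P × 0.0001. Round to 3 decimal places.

Periodic yield y = 0.048.
  t   CF        PV=CF/(1+0.048)^t    t·PV
  1       750.00       715.6489       715.6489
  2       750.00       682.8710     1,365.7421
  3       750.00       651.5945     1,954.7835
  4    25,750.00    21,346.7667    85,387.0666
  Σ                 23,396.8811    89,423.2411
P = 23,396.8811; D_Mac = 3.82202 yrs; D_mod = 3.64696 yrs.
DV01 ≈ 3.64696 × 23,396.8811 × 0.0001 = 8.532752.

£8.533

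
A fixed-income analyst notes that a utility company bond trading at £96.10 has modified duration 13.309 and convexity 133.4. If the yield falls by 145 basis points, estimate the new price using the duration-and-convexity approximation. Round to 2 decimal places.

£115.99

Duration effect: -D_mod·Δy = -13.309 × (-0.0145) = +0.1929805
Convexity effect: ½·C·(Δy)² = 0.5 × 133.4 × (-0.0145)² = +0.014023675
ΔP/P ≈ +0.1929805 + 0.014023675 = +0.207004175
New price ≈ 96.10 × (1 + 0.207004175) = 115.9931012175.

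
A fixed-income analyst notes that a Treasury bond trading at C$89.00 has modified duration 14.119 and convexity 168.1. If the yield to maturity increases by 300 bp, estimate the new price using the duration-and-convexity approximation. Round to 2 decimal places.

C$58.03

Duration effect: -D_mod·Δy = -14.119 × (+0.03) = -0.423570
Convexity effect: ½·C·(Δy)² = 0.5 × 168.1 × (0.03)² = +0.0756450
ΔP/P ≈ -0.423570 + 0.0756450 = -0.347925
New price ≈ 89.00 × (1 - 0.347925) = 58.034675.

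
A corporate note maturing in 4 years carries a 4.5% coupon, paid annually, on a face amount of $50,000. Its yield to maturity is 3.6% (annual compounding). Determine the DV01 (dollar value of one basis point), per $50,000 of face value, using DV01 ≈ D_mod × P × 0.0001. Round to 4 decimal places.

$18.7128

Periodic yield y = 0.036.
  t   CF        PV=CF/(1+0.036)^t    t·PV
  1     2,250.00     2,171.8147     2,171.8147
  2     2,250.00     2,096.3462     4,192.6924
  3     2,250.00     2,023.5002     6,070.5006
  4    52,250.00    45,357.3082   181,429.2330
  Σ                 51,648.9693   193,864.2406
P = 51,648.9693; D_Mac = 3.75350 yrs; D_mod = 3.62307 yrs.
DV01 ≈ 3.62307 × 51,648.9693 × 0.0001 = 18.712765.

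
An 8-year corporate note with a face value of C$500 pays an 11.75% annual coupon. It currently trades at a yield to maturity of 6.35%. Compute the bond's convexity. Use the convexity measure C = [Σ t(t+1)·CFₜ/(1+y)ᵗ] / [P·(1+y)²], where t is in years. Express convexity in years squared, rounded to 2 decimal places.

42.06

With y = 0.0635:
  t   CF        PV=CF/(1+0.0635)^t    t·PV        t(t+1)·PV
  1        58.75        55.2421        55.2421         110.4843
  2        58.75        51.9437       103.8874         311.6622
  3        58.75        48.8422       146.5267         586.1066
  4        58.75        45.9259       183.7037         918.5185
  5        58.75        43.1838       215.9188       1,295.5126
  6        58.75        40.6053       243.6319       1,705.4233
  7        58.75        38.1808       267.2658       2,138.1267
  8       558.75       341.4425     2,731.5400      24,583.8603
  Σ                    665.3664     3,947.7164      31,649.6945
P = 665.3664.
Convexity = Σ t(t+1)·PV / [P·(1+y)²] = 31,649.6945 / (665.3664 × 1.131032) = 42.05655.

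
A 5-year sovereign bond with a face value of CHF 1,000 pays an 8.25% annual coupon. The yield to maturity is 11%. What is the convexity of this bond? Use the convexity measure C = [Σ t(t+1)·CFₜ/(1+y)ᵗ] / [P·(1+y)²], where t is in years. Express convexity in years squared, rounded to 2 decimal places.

With y = 0.11:
  t   CF        PV=CF/(1+0.11)^t    t·PV        t(t+1)·PV
  1        82.50        74.3243        74.3243         148.6486
  2        82.50        66.9589       133.9177         401.7531
  3        82.50        60.3233       180.9699         723.8795
  4        82.50        54.3453       217.3812       1,086.9061
  5     1,082.50       642.4111     3,212.0553      19,272.3319
  Σ                    898.3628     3,818.6484      21,633.5192
P = 898.3628.
Convexity = Σ t(t+1)·PV / [P·(1+y)²] = 21,633.5192 / (898.3628 × 1.232100) = 19.54472.

19.54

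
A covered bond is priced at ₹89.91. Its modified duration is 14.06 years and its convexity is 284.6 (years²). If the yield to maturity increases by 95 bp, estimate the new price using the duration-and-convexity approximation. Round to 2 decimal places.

₹79.06

Duration effect: -D_mod·Δy = -14.06 × (+0.0095) = -0.133570
Convexity effect: ½·C·(Δy)² = 0.5 × 284.6 × (0.0095)² = +0.012842575
ΔP/P ≈ -0.133570 + 0.012842575 = -0.120727425
New price ≈ 89.91 × (1 - 0.120727425) = 79.05539721825.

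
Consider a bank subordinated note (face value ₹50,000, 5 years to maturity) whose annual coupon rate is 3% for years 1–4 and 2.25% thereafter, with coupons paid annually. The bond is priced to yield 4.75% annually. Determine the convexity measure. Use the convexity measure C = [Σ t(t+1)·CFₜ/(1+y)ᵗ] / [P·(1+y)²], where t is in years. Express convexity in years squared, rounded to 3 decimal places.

25.179

With y = 0.0475:
  t   CF        PV=CF/(1+0.0475)^t    t·PV        t(t+1)·PV
  1     1,500.00     1,431.9809     1,431.9809       2,863.9618
  2     1,500.00     1,367.0462     2,734.0924       8,202.2773
  3     1,500.00     1,305.0560     3,915.1681      15,660.6726
  4     1,500.00     1,245.8769     4,983.5076      24,917.5379
  5    51,125.00    40,538.0788   202,690.3941   1,216,142.3648
  Σ                 45,888.0389   215,755.1432   1,267,786.8144
P = 45,888.0389.
Convexity = Σ t(t+1)·PV / [P·(1+y)²] = 1,267,786.8144 / (45,888.0389 × 1.097256) = 25.17901.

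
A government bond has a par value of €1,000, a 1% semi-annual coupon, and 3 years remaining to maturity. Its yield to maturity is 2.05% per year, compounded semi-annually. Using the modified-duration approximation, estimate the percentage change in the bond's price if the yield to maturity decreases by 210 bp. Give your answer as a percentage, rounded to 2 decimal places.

Periodic yield y = 0.01025. Modified duration first:
  t   CF        PV=CF/(1+0.01025)^t    t·PV
  1         5.00         4.9493         4.9493
  2         5.00         4.8991         9.7981
  3         5.00         4.8493        14.5480
  4         5.00         4.8001        19.2006
  5         5.00         4.7514        23.7572
  6     1,005.00       945.3506     5,672.1036
  Σ                    969.5999     5,744.3569
P = 969.5999; D_Mac = 5.92446 half-year periods = 2.96223 yrs; D_mod = 2.96223/(1+0.01025) = 2.93218 yrs.
ΔP/P ≈ -D_mod · Δy = -2.93218 × (-0.021) = +0.061576 = +6.1576%.

+6.16%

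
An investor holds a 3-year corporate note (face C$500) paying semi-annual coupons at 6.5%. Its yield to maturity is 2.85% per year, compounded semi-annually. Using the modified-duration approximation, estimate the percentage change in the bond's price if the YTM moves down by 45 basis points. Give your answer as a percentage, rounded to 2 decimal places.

+1.24%

Periodic yield y = 0.01425. Modified duration first:
  t   CF        PV=CF/(1+0.01425)^t    t·PV
  1        16.25        16.0217        16.0217
  2        16.25        15.7966        31.5932
  3        16.25        15.5747        46.7240
  4        16.25        15.3558        61.4233
  5        16.25        15.1401        75.7004
  6       516.25       474.2310     2,845.3862
  Σ                    552.1199     3,076.8487
P = 552.1199; D_Mac = 5.57279 half-year periods = 2.78640 yrs; D_mod = 2.78640/(1+0.01425) = 2.74725 yrs.
ΔP/P ≈ -D_mod · Δy = -2.74725 × (-0.0045) = +0.012363 = +1.2363%.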